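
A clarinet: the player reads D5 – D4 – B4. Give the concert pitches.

B4 B3 G#4

The A clarinet sounds a minor third below written, so transpose each written note down a minor third.
D5 to B4
D4 to B3
B4 to G#4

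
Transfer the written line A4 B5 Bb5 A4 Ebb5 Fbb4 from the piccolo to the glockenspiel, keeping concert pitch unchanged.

A3 B4 Bb4 A3 Ebb4 Fbb3

First find concert pitch: the piccolo sounds a perfect octave above written, so A4 B5 Bb5 A4 Ebb5 Fbb4 sounds A5 B6 Bb6 A5 Ebb6 Fbb5.
Then write for glockenspiel: it sounds a perfect fifteenth above written, so the part must be a perfect fifteenth below concert.
A5 → A3
B6 → B4
Bb6 → Bb4
A5 → A3
Ebb6 → Ebb4
Fbb5 → Fbb3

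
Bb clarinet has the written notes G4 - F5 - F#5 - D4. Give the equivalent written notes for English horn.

C5 Bb5 B5 G4

First find concert pitch: the Bb clarinet sounds a major second below written, so G4 F5 F#5 D4 sounds F4 Eb5 E5 C4.
Then write for English horn: it sounds a perfect fifth below written, so the part must be a perfect fifth above concert.
F4 → C5
Eb5 → Bb5
E5 → B5
C4 → G4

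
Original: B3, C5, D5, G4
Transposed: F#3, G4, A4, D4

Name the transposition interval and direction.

down a perfect fourth

Take the first pair: B3 → F#3. B to F spans 4 letter names, so the interval is some kind of fourth.
F#3 to B3 is 5 semitones, which makes it a perfect fourth; the second version is lower, so the direction is down.
Checking another pair — G4 → D4 — gives the same interval.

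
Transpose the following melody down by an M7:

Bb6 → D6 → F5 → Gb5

Bb6 gives Cb6
D6 gives Eb5
F5 gives Gb4
Gb5 gives Abb4

Cb6 Eb5 Gb4 Abb4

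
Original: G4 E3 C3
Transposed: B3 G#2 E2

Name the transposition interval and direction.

down a minor sixth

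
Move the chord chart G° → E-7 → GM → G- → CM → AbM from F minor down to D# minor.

F minor down to D# minor is a diminished third; each chord root moves by that interval while the quality stays the same.
G°: root G down a diminished third → E#, giving E#°.
E-7: root E down a diminished third → C##, giving C##-7.
GM: root G down a diminished third → E#, giving E#M.
G-: root G down a diminished third → E#, giving E#-.
CM: root C down a diminished third → A#, giving A#M.
AbM: root Ab down a diminished third → F#, giving F#M.

E#° C##-7 E#M E#- A#M F#M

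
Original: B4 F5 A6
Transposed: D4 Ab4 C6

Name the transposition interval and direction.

Take the first pair: B4 → D4. B to D spans 6 letter names, so the interval is some kind of sixth.
D4 to B4 is 9 semitones, which makes it a major sixth; the second version is lower, so the direction is down.
Checking another pair — A6 → C6 — gives the same interval.

down a major sixth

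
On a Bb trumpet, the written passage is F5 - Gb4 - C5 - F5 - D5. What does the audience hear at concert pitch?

The Bb trumpet sounds a major second below written, so transpose each written note down a major second.
F5 → Eb5
Gb4 → Fb4
C5 → Bb4
F5 → Eb5
D5 → C5

Eb5 Fb4 Bb4 Eb5 C5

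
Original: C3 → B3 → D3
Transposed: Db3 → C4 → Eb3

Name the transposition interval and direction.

Take the first pair: C3 → Db3. C to D spans 2 letter names, so the interval is some kind of second.
C3 to Db3 is 1 semitone, which makes it a minor second; the second version is higher, so the direction is up.
Checking another pair — D3 → Eb3 — gives the same interval.

up a minor second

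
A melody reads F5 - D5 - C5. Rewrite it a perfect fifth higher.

C6 A5 G5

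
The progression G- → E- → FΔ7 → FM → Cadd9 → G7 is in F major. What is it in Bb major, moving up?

F major up to Bb major is a perfect fourth; each chord root moves by that interval while the quality stays the same.
G-: root G up a perfect fourth → C, giving C-.
E-: root E up a perfect fourth → A, giving A-.
FΔ7: root F up a perfect fourth → Bb, giving BbΔ7.
FM: root F up a perfect fourth → Bb, giving BbM.
Cadd9: root C up a perfect fourth → F, giving Fadd9.
G7: root G up a perfect fourth → C, giving C7.

C- A- BbΔ7 BbM Fadd9 C7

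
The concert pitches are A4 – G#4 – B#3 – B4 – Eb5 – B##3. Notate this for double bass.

Written C4 sounds as C3 on the double bass, so concert pitches are written a perfect octave up.
A4 becomes A5
G#4 becomes G#5
B#3 becomes B#4
B4 becomes B5
Eb5 becomes Eb6
B##3 becomes B##4

A5 G#5 B#4 B5 Eb6 B##4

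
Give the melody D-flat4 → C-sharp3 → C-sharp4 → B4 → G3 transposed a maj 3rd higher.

Db4 becomes F4
C#3 becomes E#3
C#4 becomes E#4
B4 becomes D#5
G3 becomes B3

F4 E#3 E#4 D#5 B3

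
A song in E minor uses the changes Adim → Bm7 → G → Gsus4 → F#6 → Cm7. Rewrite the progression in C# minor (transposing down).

F#dim G#m7 E Esus4 D#6 Am7

E minor down to C# minor is a minor third; each chord root moves by that interval while the quality stays the same.
Adim: root A down a minor third → F#, giving F#dim.
Bm7: root B down a minor third → G#, giving G#m7.
G: root G down a minor third → E, giving E.
Gsus4: root G down a minor third → E, giving Esus4.
F#6: root F# down a minor third → D#, giving D#6.
Cm7: root C down a minor third → A, giving Am7.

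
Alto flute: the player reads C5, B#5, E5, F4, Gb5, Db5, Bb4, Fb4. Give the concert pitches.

G4 F##5 B4 C4 Db5 Ab4 F4 Cb4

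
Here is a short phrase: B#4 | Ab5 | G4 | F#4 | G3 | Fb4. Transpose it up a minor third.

D#5 Cb6 Bb4 A4 Bb3 Abb4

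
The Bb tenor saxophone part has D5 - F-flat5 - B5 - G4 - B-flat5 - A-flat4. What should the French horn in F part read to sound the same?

First find concert pitch: the Bb tenor saxophone sounds a major ninth below written, so D5 F-flat5 B5 G4 B-flat5 A-flat4 sounds C4 Ebb4 A4 F3 Ab4 Gb3.
Then write for French horn in F: it sounds a perfect fifth below written, so the part must be a perfect fifth above concert.
C4 → G4
Ebb4 → Bbb4
A4 → E5
F3 → C4
Ab4 → Eb5
Gb3 → Db4

G4 Bbb4 E5 C4 Eb5 Db4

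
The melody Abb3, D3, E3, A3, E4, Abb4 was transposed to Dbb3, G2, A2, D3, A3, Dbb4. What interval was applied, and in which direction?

down a perfect fifth

Take the first pair: Abb3 → Dbb3. A to D spans 5 letter names, so the interval is some kind of fifth.
Dbb3 to Abb3 is 7 semitones, which makes it a perfect fifth; the second version is lower, so the direction is down.
Checking another pair — Abb4 → Dbb4 — gives the same interval.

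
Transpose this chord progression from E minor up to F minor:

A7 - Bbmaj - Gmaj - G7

E minor up to F minor is a minor second; each chord root moves by that interval while the quality stays the same.
A7: root A up a minor second → Bb, giving Bb7.
Bbmaj: root Bb up a minor second → Cb, giving Cbmaj.
Gmaj: root G up a minor second → Ab, giving Abmaj.
G7: root G up a minor second → Ab, giving Ab7.

Bb7 Cbmaj Abmaj Ab7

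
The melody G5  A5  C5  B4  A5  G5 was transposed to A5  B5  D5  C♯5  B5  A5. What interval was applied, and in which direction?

From G5 to A5 is 2 letter names — a second of some quality.
G5 to A5 is 2 semitones, which makes it a major second; the second version is higher, so the direction is up.
Checking another pair — G5 → A5 — gives the same interval.

up a major second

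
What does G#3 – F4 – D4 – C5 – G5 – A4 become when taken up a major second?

A#3 G4 E4 D5 A5 B4

A major second up from G#3 gives A#3.
A major second up from F4 gives G4.
D4: a second up reaches E, and 2 semitones makes it E4.
C5: a second up reaches D, and 2 semitones makes it D5.
A major second up from G5 gives A5.
A4 up a major second is B4.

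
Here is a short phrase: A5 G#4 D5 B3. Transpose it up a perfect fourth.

D6 C#5 G5 E4

A5 to D6
G#4 to C#5
D5 to G5
B3 to E4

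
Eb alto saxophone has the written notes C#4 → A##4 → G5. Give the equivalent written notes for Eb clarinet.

C#3 A##3 G4

First find concert pitch: the Eb alto saxophone sounds a major sixth below written, so C#4 A##4 G5 sounds E3 C##4 Bb4.
Then write for Eb clarinet: it sounds a minor third above written, so the part must be a minor third below concert.
E3 → C#3
C##4 → A##3
Bb4 → G4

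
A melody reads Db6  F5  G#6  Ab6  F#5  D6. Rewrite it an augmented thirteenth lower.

Db6 to Fbb4
F5 to Abb3
G#6 to Bb4
Ab6 to Cbb5
F#5 to Ab3
D6 to Fb4

Fbb4 Abb3 Bb4 Cbb5 Ab3 Fb4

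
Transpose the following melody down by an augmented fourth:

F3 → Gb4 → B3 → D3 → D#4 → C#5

Cb3 Dbb4 F3 Ab2 A3 G4

F3 becomes Cb3
Gb4 becomes Dbb4
B3 becomes F3
D3 becomes Ab2
D#4 becomes A3
C#5 becomes G4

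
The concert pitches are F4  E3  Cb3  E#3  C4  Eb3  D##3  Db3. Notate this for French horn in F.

C5 B3 Gb3 B#3 G4 Bb3 A##3 Ab3

The French horn in F sounds a perfect fifth below written, so the written part must be a perfect fifth above concert — transpose each note up.
F4 to C5
E3 to B3
Cb3 to Gb3
E#3 to B#3
C4 to G4
Eb3 to Bb3
D##3 to A##3
Db3 to Ab3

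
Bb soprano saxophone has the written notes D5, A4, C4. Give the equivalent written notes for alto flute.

First find concert pitch: the Bb soprano saxophone sounds a major second below written, so D5 A4 C4 sounds C5 G4 Bb3.
Then write for alto flute: it sounds a perfect fourth below written, so the part must be a perfect fourth above concert.
C5 → F5
G4 → C5
Bb3 → Eb4

F5 C5 Eb4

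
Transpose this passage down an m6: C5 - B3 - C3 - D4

C5 down a minor sixth is E4.
B3 down a minor sixth is D#3.
A minor sixth down from C3 gives E2.
D4: a sixth down reaches F, and 8 semitones makes it F#3.

E4 D#3 E2 F#3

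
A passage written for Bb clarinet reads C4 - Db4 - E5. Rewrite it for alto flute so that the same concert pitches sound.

First find concert pitch: the Bb clarinet sounds a major second below written, so C4 Db4 E5 sounds Bb3 Cb4 D5.
Then write for alto flute: it sounds a perfect fourth below written, so the part must be a perfect fourth above concert.
Bb3 → Eb4
Cb4 → Fb4
D5 → G5

Eb4 Fb4 G5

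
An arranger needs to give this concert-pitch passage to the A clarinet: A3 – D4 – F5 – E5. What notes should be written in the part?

C4 F4 Ab5 G5

The A clarinet sounds a minor third below written, so the written part must be a minor third above concert — transpose each note up.
A3 gives C4
D4 gives F4
F5 gives Ab5
E5 gives G5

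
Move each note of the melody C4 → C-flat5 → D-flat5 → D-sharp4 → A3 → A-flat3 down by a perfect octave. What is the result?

C3 Cb4 Db4 D#3 A2 Ab2

C4 down a perfect octave is C3.
A perfect octave down from Cb5 gives Cb4.
Db5 down a perfect octave is Db4.
A perfect octave down from D#4 gives D#3.
A3 down a perfect octave is A2.
Ab3 down a perfect octave is Ab2.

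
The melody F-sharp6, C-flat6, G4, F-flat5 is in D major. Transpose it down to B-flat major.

D6 Abb5 Eb4 Dbb5

From D down to B-flat is a major third; apply that to each pitch.
F#6 gives D6
Cb6 gives Abb5
G4 gives Eb4
Fb5 gives Dbb5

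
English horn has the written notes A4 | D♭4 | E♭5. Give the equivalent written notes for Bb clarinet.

E4 Ab3 Bb4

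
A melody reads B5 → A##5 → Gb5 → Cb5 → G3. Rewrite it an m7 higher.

B5 becomes A6
A##5 becomes G##6
Gb5 becomes Fb6
Cb5 becomes Bbb5
G3 becomes F4

A6 G##6 Fb6 Bbb5 F4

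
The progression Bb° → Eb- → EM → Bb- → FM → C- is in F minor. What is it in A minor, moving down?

D° G- G#M D- AM E-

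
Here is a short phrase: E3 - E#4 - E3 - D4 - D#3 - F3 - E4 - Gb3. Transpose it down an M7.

E3 down a major seventh is F2.
E#4: a seventh down reaches F, and 11 semitones makes it F#3.
A major seventh down from E3 gives F2.
D4 down a major seventh is Eb3.
D#3: a seventh down reaches E, and 11 semitones makes it E2.
F3: a seventh down reaches G, and 11 semitones makes it Gb2.
E4: a seventh down reaches F, and 11 semitones makes it F3.
Gb3 down a major seventh is Abb2.

F2 F#3 F2 Eb3 E2 Gb2 F3 Abb2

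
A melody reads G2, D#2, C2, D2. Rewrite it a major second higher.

A2 E#2 D2 E2

G2 up a major second is A2.
D#2 up a major second is E#2.
C2 up a major second is D2.
D2: a second up reaches E, and 2 semitones makes it E2.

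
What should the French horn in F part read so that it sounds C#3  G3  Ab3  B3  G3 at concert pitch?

G#3 D4 Eb4 F#4 D4

Written C4 sounds as F3 on the French horn in F, so concert pitches are written a perfect fifth up.
C#3 gives G#3
G3 gives D4
Ab3 gives Eb4
B3 gives F#4
G3 gives D4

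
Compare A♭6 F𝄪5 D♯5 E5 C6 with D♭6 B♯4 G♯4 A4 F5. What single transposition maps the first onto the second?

Take the first pair: Ab6 → Db6. A to D spans 5 letter names, so the interval is some kind of fifth.
Db6 to Ab6 is 7 semitones, which makes it a perfect fifth; the second version is lower, so the direction is down.
Checking another pair — C6 → F5 — gives the same interval.

down a perfect fifth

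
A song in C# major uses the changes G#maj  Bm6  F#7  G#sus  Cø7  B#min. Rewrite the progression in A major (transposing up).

C# major up to A major is a minor sixth; each chord root moves by that interval while the quality stays the same.
G#maj: root G# up a minor sixth → E, giving Emaj.
Bm6: root B up a minor sixth → G, giving Gm6.
F#7: root F# up a minor sixth → D, giving D7.
G#sus: root G# up a minor sixth → E, giving Esus.
Cø7: root C up a minor sixth → Ab, giving Abø7.
B#min: root B# up a minor sixth → G#, giving G#min.

Emaj Gm6 D7 Esus Abø7 G#min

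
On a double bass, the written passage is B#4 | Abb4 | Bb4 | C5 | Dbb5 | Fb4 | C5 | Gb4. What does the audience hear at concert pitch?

B#3 Abb3 Bb3 C4 Dbb4 Fb3 C4 Gb3

The double bass sounds a perfect octave below written, so transpose each written note down a perfect octave.
B#4 -> B#3
Abb4 -> Abb3
Bb4 -> Bb3
C5 -> C4
Dbb5 -> Dbb4
Fb4 -> Fb3
C5 -> C4
Gb4 -> Gb3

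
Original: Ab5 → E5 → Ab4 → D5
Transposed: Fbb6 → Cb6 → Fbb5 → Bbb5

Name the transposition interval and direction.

up a diminished sixth

Take the first pair: Ab5 → Fbb6. A to F spans 6 letter names, so the interval is some kind of sixth.
Ab5 to Fbb6 is 7 semitones, which makes it a diminished sixth; the second version is higher, so the direction is up.
Checking another pair — D5 → Bbb5 — gives the same interval.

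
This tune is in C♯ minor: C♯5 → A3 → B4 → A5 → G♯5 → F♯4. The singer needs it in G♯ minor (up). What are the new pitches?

C♯ minor to G♯ minor up is a perfect fifth, so every note moves up by that interval.
C#5 -> G#5
A3 -> E4
B4 -> F#5
A5 -> E6
G#5 -> D#6
F#4 -> C#5

G#5 E4 F#5 E6 D#6 C#5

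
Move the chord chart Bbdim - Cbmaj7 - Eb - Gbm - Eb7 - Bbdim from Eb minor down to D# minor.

A#dim Bmaj7 D# F#m D#7 A#dim

Eb minor down to D# minor is a diminished second; each chord root moves by that interval while the quality stays the same.
Bbdim: root Bb down a diminished second → A#, giving A#dim.
Cbmaj7: root Cb down a diminished second → B, giving Bmaj7.
Eb: root Eb down a diminished second → D#, giving D#.
Gbm: root Gb down a diminished second → F#, giving F#m.
Eb7: root Eb down a diminished second → D#, giving D#7.
Bbdim: root Bb down a diminished second → A#, giving A#dim.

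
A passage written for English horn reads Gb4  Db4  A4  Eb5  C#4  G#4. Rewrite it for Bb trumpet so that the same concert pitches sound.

Db4 Ab3 E4 Bb4 G#3 D#4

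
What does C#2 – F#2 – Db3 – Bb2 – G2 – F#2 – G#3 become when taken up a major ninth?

C#2 to D#3
F#2 to G#3
Db3 to Eb4
Bb2 to C4
G2 to A3
F#2 to G#3
G#3 to A#4

D#3 G#3 Eb4 C4 A3 G#3 A#4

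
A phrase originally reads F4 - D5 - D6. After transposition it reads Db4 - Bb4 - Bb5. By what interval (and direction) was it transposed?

down a major third

From F4 to Db4 is 3 letter names — a third of some quality.
Db4 to F4 is 4 semitones, which makes it a major third; the second version is lower, so the direction is down.
Checking another pair — D6 → Bb5 — gives the same interval.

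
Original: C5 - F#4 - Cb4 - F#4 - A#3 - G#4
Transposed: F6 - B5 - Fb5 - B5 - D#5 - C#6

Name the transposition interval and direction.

up a perfect eleventh

Take the first pair: C5 → F6. C to F spans 11 letter names, so the interval is some kind of eleventh.
C5 to F6 is 17 semitones, which makes it a perfect eleventh; the second version is higher, so the direction is up.
Checking another pair — G#4 → C#6 — gives the same interval.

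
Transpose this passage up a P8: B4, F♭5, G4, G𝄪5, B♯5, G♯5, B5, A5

A perfect octave up from B4 gives B5.
Fb5: an octave up reaches F, and 12 semitones makes it Fb6.
G4 up a perfect octave is G5.
A perfect octave up from G##5 gives G##6.
B#5: an octave up reaches B, and 12 semitones makes it B#6.
G#5: an octave up reaches G, and 12 semitones makes it G#6.
B5 up a perfect octave is B6.
A5: an octave up reaches A, and 12 semitones makes it A6.

B5 Fb6 G5 G##6 B#6 G#6 B6 A6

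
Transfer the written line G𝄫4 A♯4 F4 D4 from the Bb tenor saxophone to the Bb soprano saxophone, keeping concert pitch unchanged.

First find concert pitch: the Bb tenor saxophone sounds a major ninth below written, so G𝄫4 A♯4 F4 D4 sounds Fbb3 G#3 Eb3 C3.
Then write for Bb soprano saxophone: it sounds a major second below written, so the part must be a major second above concert.
Fbb3 → Gbb3
G#3 → A#3
Eb3 → F3
C3 → D3

Gbb3 A#3 F3 D3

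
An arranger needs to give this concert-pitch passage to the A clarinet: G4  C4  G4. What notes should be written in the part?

Written C4 sounds as A3 on the A clarinet, so concert pitches are written a minor third up.
G4 → Bb4
C4 → Eb4
G4 → Bb4

Bb4 Eb4 Bb4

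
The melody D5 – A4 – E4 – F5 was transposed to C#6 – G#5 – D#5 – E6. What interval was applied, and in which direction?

up a major seventh

From D5 to C#6 is 7 letter names — a seventh of some quality.
D5 to C#6 is 11 semitones, which makes it a major seventh; the second version is higher, so the direction is up.
Checking another pair — F5 → E6 — gives the same interval.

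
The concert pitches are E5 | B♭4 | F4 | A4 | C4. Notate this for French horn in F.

B5 F5 C5 E5 G4

The French horn in F sounds a perfect fifth below written, so the written part must be a perfect fifth above concert — transpose each note up.
E5 becomes B5
Bb4 becomes F5
F4 becomes C5
A4 becomes E5
C4 becomes G4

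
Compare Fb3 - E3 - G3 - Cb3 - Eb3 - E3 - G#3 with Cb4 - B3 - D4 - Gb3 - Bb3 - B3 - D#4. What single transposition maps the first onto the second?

up a perfect fifth

Take the first pair: Fb3 → Cb4. F to C spans 5 letter names, so the interval is some kind of fifth.
Fb3 to Cb4 is 7 semitones, which makes it a perfect fifth; the second version is higher, so the direction is up.
Checking another pair — G#3 → D#4 — gives the same interval.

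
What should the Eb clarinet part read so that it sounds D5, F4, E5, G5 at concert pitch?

B4 D4 C#5 E5

The Eb clarinet sounds a minor third above written, so the written part must be a minor third below concert — transpose each note down.
D5 becomes B4
F4 becomes D4
E5 becomes C#5
G5 becomes E5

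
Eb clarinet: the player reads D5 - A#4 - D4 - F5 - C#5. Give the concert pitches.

F5 C#5 F4 Ab5 E5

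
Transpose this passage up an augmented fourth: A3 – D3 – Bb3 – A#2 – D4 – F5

D#4 G#3 E4 D##3 G#4 B5

A3 up an augmented fourth is D#4.
D3 up an augmented fourth is G#3.
Bb3: a fourth up reaches E, and 6 semitones makes it E4.
An augmented fourth up from A#2 gives D##3.
D4 up an augmented fourth is G#4.
F5: a fourth up reaches B, and 6 semitones makes it B5.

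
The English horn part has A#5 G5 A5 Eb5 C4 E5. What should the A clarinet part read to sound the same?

F#5 Eb5 F5 Cb5 Ab3 C5

First find concert pitch: the English horn sounds a perfect fifth below written, so A#5 G5 A5 Eb5 C4 E5 sounds D#5 C5 D5 Ab4 F3 A4.
Then write for A clarinet: it sounds a minor third below written, so the part must be a minor third above concert.
D#5 → F#5
C5 → Eb5
D5 → F5
Ab4 → Cb5
F3 → Ab3
A4 → C5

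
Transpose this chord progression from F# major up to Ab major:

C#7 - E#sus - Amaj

Eb7 Gsus Cbmaj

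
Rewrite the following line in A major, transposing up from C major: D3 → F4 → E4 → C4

B3 D5 C#5 A4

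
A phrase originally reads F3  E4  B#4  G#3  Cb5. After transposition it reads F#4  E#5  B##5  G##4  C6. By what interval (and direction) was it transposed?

up an augmented octave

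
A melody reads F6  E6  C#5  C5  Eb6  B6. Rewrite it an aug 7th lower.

F6 becomes Gbb5
E6 becomes Fb5
C#5 becomes Db4
C5 becomes Dbb4
Eb6 becomes Fbb5
B6 becomes Cb6

Gbb5 Fb5 Db4 Dbb4 Fbb5 Cb6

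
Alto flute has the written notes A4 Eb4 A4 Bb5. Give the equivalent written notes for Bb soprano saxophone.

F#4 C4 F#4 G5

First find concert pitch: the alto flute sounds a perfect fourth below written, so A4 Eb4 A4 Bb5 sounds E4 Bb3 E4 F5.
Then write for Bb soprano saxophone: it sounds a major second below written, so the part must be a major second above concert.
E4 → F#4
Bb3 → C4
E4 → F#4
F5 → G5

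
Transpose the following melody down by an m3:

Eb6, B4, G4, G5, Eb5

Eb6 → C6
B4 → G#4
G4 → E4
G5 → E5
Eb5 → C5

C6 G#4 E4 E5 C5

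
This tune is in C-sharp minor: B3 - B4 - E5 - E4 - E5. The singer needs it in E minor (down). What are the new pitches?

D3 D4 G4 G3 G4

C-sharp minor to E minor down is a major sixth, so every note moves down by that interval.
B3 → D3
B4 → D4
E5 → G4
E4 → G3
E5 → G4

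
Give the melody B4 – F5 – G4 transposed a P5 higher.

F#5 C6 D5

B4 to F#5
F5 to C6
G4 to D5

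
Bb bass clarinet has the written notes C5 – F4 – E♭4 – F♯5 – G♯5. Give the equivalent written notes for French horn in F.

First find concert pitch: the Bb bass clarinet sounds a major ninth below written, so C5 F4 E♭4 F♯5 G♯5 sounds Bb3 Eb3 Db3 E4 F#4.
Then write for French horn in F: it sounds a perfect fifth below written, so the part must be a perfect fifth above concert.
Bb3 → F4
Eb3 → Bb3
Db3 → Ab3
E4 → B4
F#4 → C#5

F4 Bb3 Ab3 B4 C#5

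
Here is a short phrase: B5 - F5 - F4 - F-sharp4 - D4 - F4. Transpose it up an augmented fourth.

E#6 B5 B4 B#4 G#4 B4

B5 gives E#6
F5 gives B5
F4 gives B4
F#4 gives B#4
D4 gives G#4
F4 gives B4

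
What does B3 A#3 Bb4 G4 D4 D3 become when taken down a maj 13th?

D2 C#2 Db3 Bb2 F2 F1

B3: a thirteenth down reaches D, and 21 semitones makes it D2.
A#3 down a major thirteenth is C#2.
Bb4 down a major thirteenth is Db3.
A major thirteenth down from G4 gives Bb2.
D4: a thirteenth down reaches F, and 21 semitones makes it F2.
A major thirteenth down from D3 gives F1.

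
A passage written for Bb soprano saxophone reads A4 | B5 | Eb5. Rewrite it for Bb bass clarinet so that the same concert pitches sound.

First find concert pitch: the Bb soprano saxophone sounds a major second below written, so A4 B5 Eb5 sounds G4 A5 Db5.
Then write for Bb bass clarinet: it sounds a major ninth below written, so the part must be a major ninth above concert.
G4 → A5
A5 → B6
Db5 → Eb6

A5 B6 Eb6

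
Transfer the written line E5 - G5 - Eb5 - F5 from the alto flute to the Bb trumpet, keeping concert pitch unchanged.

C#5 E5 C5 D5

First find concert pitch: the alto flute sounds a perfect fourth below written, so E5 G5 Eb5 F5 sounds B4 D5 Bb4 C5.
Then write for Bb trumpet: it sounds a major second below written, so the part must be a major second above concert.
B4 → C#5
D5 → E5
Bb4 → C5
C5 → D5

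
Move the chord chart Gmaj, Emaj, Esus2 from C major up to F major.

C major up to F major is a perfect fourth; each chord root moves by that interval while the quality stays the same.
Gmaj: root G up a perfect fourth → C, giving Cmaj.
Emaj: root E up a perfect fourth → A, giving Amaj.
Esus2: root E up a perfect fourth → A, giving Asus2.

Cmaj Amaj Asus2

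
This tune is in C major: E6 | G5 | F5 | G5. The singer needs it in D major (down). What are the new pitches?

F#5 A4 G4 A4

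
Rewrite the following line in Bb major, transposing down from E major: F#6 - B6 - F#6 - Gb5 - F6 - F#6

C6 F6 C6 Dbb5 Cb6 C6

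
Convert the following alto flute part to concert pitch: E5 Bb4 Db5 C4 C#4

B4 F4 Ab4 G3 G#3

Written C4 on the alto flute sounds as G3, a perfect fourth lower; apply that shift to every note.
E5 to B4
Bb4 to F4
Db5 to Ab4
C4 to G3
C#4 to G#3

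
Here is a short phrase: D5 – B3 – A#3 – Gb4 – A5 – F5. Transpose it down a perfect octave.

D4 B2 A#2 Gb3 A4 F4

D5 to D4
B3 to B2
A#3 to A#2
Gb4 to Gb3
A5 to A4
F5 to F4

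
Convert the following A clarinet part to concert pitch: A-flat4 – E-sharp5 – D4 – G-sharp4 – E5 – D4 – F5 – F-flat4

The A clarinet sounds a minor third below written, so transpose each written note down a minor third.
Ab4 to F4
E#5 to C##5
D4 to B3
G#4 to E#4
E5 to C#5
D4 to B3
F5 to D5
Fb4 to Db4

F4 C##5 B3 E#4 C#5 B3 D5 Db4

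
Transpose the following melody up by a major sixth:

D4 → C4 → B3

D4 -> B4
C4 -> A4
B3 -> G#4

B4 A4 G#4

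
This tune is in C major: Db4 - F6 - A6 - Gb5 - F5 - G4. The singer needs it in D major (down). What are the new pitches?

Eb3 G5 B5 Ab4 G4 A3

From C down to D is a minor seventh; apply that to each pitch.
Db4 gives Eb3
F6 gives G5
A6 gives B5
Gb5 gives Ab4
F5 gives G4
G4 gives A3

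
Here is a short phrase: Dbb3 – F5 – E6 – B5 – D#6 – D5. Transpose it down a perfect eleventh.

Dbb3 -> Abb1
F5 -> C4
E6 -> B4
B5 -> F#4
D#6 -> A#4
D5 -> A3

Abb1 C4 B4 F#4 A#4 A3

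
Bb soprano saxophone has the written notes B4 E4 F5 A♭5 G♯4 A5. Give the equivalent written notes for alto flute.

D5 G4 Ab5 Cb6 B4 C6

First find concert pitch: the Bb soprano saxophone sounds a major second below written, so B4 E4 F5 A♭5 G♯4 A5 sounds A4 D4 Eb5 Gb5 F#4 G5.
Then write for alto flute: it sounds a perfect fourth below written, so the part must be a perfect fourth above concert.
A4 → D5
D4 → G4
Eb5 → Ab5
Gb5 → Cb6
F#4 → B4
G5 → C6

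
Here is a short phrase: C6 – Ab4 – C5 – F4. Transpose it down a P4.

G5 Eb4 G4 C4

A perfect fourth down from C6 gives G5.
Ab4: a fourth down reaches E, and 5 semitones makes it Eb4.
A perfect fourth down from C5 gives G4.
F4: a fourth down reaches C, and 5 semitones makes it C4.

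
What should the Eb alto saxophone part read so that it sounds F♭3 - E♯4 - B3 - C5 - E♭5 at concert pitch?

Db4 C##5 G#4 A5 C6

The Eb alto saxophone sounds a major sixth below written, so the written part must be a major sixth above concert — transpose each note up.
Fb3 to Db4
E#4 to C##5
B3 to G#4
C5 to A5
Eb5 to C6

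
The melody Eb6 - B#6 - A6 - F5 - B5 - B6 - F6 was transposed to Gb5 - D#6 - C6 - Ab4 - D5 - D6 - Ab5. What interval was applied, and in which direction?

Take the first pair: Eb6 → Gb5. E to G spans 6 letter names, so the interval is some kind of sixth.
Gb5 to Eb6 is 9 semitones, which makes it a major sixth; the second version is lower, so the direction is down.
Checking another pair — F6 → Ab5 — gives the same interval.

down a major sixth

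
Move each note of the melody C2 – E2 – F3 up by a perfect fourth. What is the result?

F2 A2 Bb3

C2: a fourth up reaches F, and 5 semitones makes it F2.
E2 up a perfect fourth is A2.
F3 up a perfect fourth is Bb3.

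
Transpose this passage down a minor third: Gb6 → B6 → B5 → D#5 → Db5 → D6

Eb6 G#6 G#5 B#4 Bb4 B5

Gb6: a third down reaches E, and 3 semitones makes it Eb6.
B6: a third down reaches G, and 3 semitones makes it G#6.
B5 down a minor third is G#5.
D#5 down a minor third is B#4.
Db5: a third down reaches B, and 3 semitones makes it Bb4.
A minor third down from D6 gives B5.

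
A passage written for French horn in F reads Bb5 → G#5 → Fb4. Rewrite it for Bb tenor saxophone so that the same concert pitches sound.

First find concert pitch: the French horn in F sounds a perfect fifth below written, so Bb5 G#5 Fb4 sounds Eb5 C#5 Bbb3.
Then write for Bb tenor saxophone: it sounds a major ninth below written, so the part must be a major ninth above concert.
Eb5 → F6
C#5 → D#6
Bbb3 → Cb5

F6 D#6 Cb5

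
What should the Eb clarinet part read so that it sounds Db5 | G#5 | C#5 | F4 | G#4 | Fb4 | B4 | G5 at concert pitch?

Bb4 E#5 A#4 D4 E#4 Db4 G#4 E5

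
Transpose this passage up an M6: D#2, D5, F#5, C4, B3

B#2 B5 D#6 A4 G#4

D#2 becomes B#2
D5 becomes B5
F#5 becomes D#6
C4 becomes A4
B3 becomes G#4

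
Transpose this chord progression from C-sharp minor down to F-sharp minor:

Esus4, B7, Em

C-sharp minor down to F-sharp minor is a perfect fifth; each chord root moves by that interval while the quality stays the same.
Esus4: root E down a perfect fifth → A, giving Asus4.
B7: root B down a perfect fifth → E, giving E7.
Em: root E down a perfect fifth → A, giving Am.

Asus4 E7 Am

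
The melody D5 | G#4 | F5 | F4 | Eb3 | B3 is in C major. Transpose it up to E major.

From C up to E is a major third; apply that to each pitch.
D5 → F#5
G#4 → B#4
F5 → A5
F4 → A4
Eb3 → G3
B3 → D#4

F#5 B#4 A5 A4 G3 D#4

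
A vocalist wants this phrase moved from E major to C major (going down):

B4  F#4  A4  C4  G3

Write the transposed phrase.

G4 D4 F4 Ab3 Eb3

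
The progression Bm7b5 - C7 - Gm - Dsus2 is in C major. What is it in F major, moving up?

Em7b5 F7 Cm Gsus2

C major up to F major is a perfect fourth; each chord root moves by that interval while the quality stays the same.
Bm7b5: root B up a perfect fourth → E, giving Em7b5.
C7: root C up a perfect fourth → F, giving F7.
Gm: root G up a perfect fourth → C, giving Cm.
Dsus2: root D up a perfect fourth → G, giving Gsus2.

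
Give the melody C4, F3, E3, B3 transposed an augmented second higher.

D#4 G#3 F##3 C##4

C4: a second up reaches D, and 3 semitones makes it D#4.
F3: a second up reaches G, and 3 semitones makes it G#3.
An augmented second up from E3 gives F##3.
An augmented second up from B3 gives C##4.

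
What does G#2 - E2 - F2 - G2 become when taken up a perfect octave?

G#3 E3 F3 G3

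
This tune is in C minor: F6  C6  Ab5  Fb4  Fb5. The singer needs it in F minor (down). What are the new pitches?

Bb5 F5 Db5 Bbb3 Bbb4

From C down to F is a perfect fifth; apply that to each pitch.
F6 → Bb5
C6 → F5
Ab5 → Db5
Fb4 → Bbb3
Fb5 → Bbb4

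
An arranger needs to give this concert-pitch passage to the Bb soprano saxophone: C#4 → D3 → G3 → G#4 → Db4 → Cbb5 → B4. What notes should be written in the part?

D#4 E3 A3 A#4 Eb4 Dbb5 C#5

Written C4 sounds as Bb3 on the Bb soprano saxophone, so concert pitches are written a major second up.
C#4 to D#4
D3 to E3
G3 to A3
G#4 to A#4
Db4 to Eb4
Cbb5 to Dbb5
B4 to C#5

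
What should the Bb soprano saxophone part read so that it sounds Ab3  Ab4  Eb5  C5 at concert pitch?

Bb3 Bb4 F5 D5

The Bb soprano saxophone sounds a major second below written, so the written part must be a major second above concert — transpose each note up.
Ab3 gives Bb3
Ab4 gives Bb4
Eb5 gives F5
C5 gives D5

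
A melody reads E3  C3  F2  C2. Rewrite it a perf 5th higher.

B3 G3 C3 G2

E3 → B3
C3 → G3
F2 → C3
C2 → G2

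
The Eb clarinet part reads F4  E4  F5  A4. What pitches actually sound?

The Eb clarinet sounds a minor third above written, so transpose each written note up a minor third.
F4 becomes Ab4
E4 becomes G4
F5 becomes Ab5
A4 becomes C5

Ab4 G4 Ab5 C5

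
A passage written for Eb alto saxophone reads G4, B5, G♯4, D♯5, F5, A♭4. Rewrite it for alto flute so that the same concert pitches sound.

First find concert pitch: the Eb alto saxophone sounds a major sixth below written, so G4 B5 G♯4 D♯5 F5 A♭4 sounds Bb3 D5 B3 F#4 Ab4 Cb4.
Then write for alto flute: it sounds a perfect fourth below written, so the part must be a perfect fourth above concert.
Bb3 → Eb4
D5 → G5
B3 → E4
F#4 → B4
Ab4 → Db5
Cb4 → Fb4

Eb4 G5 E4 B4 Db5 Fb4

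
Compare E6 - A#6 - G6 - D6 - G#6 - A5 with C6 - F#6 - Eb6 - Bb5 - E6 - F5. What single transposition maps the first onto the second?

down a major third

Take the first pair: E6 → C6. E to C spans 3 letter names, so the interval is some kind of third.
C6 to E6 is 4 semitones, which makes it a major third; the second version is lower, so the direction is down.
Checking another pair — A5 → F5 — gives the same interval.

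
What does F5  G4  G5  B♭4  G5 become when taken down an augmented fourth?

Cb5 Db4 Db5 Fb4 Db5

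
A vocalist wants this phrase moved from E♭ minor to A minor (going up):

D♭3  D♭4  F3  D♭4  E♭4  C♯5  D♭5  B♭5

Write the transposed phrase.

G3 G4 B3 G4 A4 F##5 G5 E6

E♭ minor to A minor up is an augmented fourth, so every note moves up by that interval.
Db3 becomes G3
Db4 becomes G4
F3 becomes B3
Db4 becomes G4
Eb4 becomes A4
C#5 becomes F##5
Db5 becomes G5
Bb5 becomes E6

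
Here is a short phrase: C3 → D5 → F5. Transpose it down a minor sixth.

E2 F#4 A4

C3 to E2
D5 to F#4
F5 to A4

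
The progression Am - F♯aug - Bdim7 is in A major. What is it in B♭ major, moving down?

A major down to B♭ major is a major seventh; each chord root moves by that interval while the quality stays the same.
Am: root A down a major seventh → Bb, giving Bbm.
F♯aug: root F♯ down a major seventh → G, giving Gaug.
Bdim7: root B down a major seventh → C, giving Cdim7.

Bbm Gaug Cdim7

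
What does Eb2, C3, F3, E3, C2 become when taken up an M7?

Eb2 to D3
C3 to B3
F3 to E4
E3 to D#4
C2 to B2

D3 B3 E4 D#4 B2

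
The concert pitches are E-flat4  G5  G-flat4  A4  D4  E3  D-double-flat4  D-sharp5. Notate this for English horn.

Bb4 D6 Db5 E5 A4 B3 Abb4 A#5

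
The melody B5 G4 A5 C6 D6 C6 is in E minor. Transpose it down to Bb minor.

E minor to Bb minor down is an augmented fourth, so every note moves down by that interval.
B5 → F5
G4 → Db4
A5 → Eb5
C6 → Gb5
D6 → Ab5
C6 → Gb5

F5 Db4 Eb5 Gb5 Ab5 Gb5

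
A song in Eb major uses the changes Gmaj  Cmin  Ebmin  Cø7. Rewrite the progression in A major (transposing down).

C#maj F#min Amin F#ø7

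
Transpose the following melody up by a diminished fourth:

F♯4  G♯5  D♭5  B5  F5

Bb4 C6 Gbb5 Eb6 Bbb5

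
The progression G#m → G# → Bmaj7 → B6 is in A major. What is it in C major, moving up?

Bm B Dmaj7 D6

A major up to C major is a minor third; each chord root moves by that interval while the quality stays the same.
G#m: root G# up a minor third → B, giving Bm.
G#: root G# up a minor third → B, giving B.
Bmaj7: root B up a minor third → D, giving Dmaj7.
B6: root B up a minor third → D, giving D6.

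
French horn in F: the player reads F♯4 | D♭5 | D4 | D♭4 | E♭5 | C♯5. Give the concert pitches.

B3 Gb4 G3 Gb3 Ab4 F#4

The French horn in F sounds a perfect fifth below written, so transpose each written note down a perfect fifth.
F#4 becomes B3
Db5 becomes Gb4
D4 becomes G3
Db4 becomes Gb3
Eb5 becomes Ab4
C#5 becomes F#4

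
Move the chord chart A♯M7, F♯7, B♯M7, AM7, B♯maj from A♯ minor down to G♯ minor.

G#M7 E7 A#M7 GM7 A#maj

A♯ minor down to G♯ minor is a major second; each chord root moves by that interval while the quality stays the same.
A♯M7: root A♯ down a major second → G#, giving G#M7.
F♯7: root F♯ down a major second → E, giving E7.
B♯M7: root B♯ down a major second → A#, giving A#M7.
AM7: root A down a major second → G, giving GM7.
B♯maj: root B♯ down a major second → A#, giving A#maj.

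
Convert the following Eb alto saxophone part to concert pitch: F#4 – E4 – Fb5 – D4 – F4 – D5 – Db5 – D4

Written C4 on the Eb alto saxophone sounds as Eb3, a major sixth lower; apply that shift to every note.
F#4 becomes A3
E4 becomes G3
Fb5 becomes Abb4
D4 becomes F3
F4 becomes Ab3
D5 becomes F4
Db5 becomes Fb4
D4 becomes F3

A3 G3 Abb4 F3 Ab3 F4 Fb4 F3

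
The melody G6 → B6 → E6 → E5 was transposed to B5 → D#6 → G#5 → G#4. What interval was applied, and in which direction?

down a minor sixth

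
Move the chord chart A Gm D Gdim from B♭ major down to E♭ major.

B♭ major down to E♭ major is a perfect fifth; each chord root moves by that interval while the quality stays the same.
A: root A down a perfect fifth → D, giving D.
Gm: root G down a perfect fifth → C, giving Cm.
D: root D down a perfect fifth → G, giving G.
Gdim: root G down a perfect fifth → C, giving Cdim.

D Cm G Cdim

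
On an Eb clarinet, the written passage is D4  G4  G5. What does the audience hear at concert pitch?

F4 Bb4 Bb5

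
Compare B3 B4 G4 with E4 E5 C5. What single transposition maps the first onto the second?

up a perfect fourth

From B3 to E4 is 4 letter names — a fourth of some quality.
B3 to E4 is 5 semitones, which makes it a perfect fourth; the second version is higher, so the direction is up.
Checking another pair — G4 → C5 — gives the same interval.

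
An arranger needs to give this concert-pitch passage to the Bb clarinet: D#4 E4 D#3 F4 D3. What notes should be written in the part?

The Bb clarinet sounds a major second below written, so the written part must be a major second above concert — transpose each note up.
D#4 gives E#4
E4 gives F#4
D#3 gives E#3
F4 gives G4
D3 gives E3

E#4 F#4 E#3 G4 E3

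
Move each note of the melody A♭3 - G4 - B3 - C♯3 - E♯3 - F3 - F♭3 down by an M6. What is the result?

Cb3 Bb3 D3 E2 G#2 Ab2 Abb2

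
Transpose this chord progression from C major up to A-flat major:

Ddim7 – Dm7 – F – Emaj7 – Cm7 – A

C major up to A-flat major is a minor sixth; each chord root moves by that interval while the quality stays the same.
Ddim7: root D up a minor sixth → Bb, giving Bbdim7.
Dm7: root D up a minor sixth → Bb, giving Bbm7.
F: root F up a minor sixth → Db, giving Db.
Emaj7: root E up a minor sixth → C, giving Cmaj7.
Cm7: root C up a minor sixth → Ab, giving Abm7.
A: root A up a minor sixth → F, giving F.

Bbdim7 Bbm7 Db Cmaj7 Abm7 F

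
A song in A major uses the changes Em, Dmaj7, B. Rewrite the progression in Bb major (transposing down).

A major down to Bb major is a major seventh; each chord root moves by that interval while the quality stays the same.
Em: root E down a major seventh → F, giving Fm.
Dmaj7: root D down a major seventh → Eb, giving Ebmaj7.
B: root B down a major seventh → C, giving C.

Fm Ebmaj7 C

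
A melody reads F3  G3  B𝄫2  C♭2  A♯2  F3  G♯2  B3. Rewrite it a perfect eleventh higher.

Bb4 C5 Ebb4 Fb3 D#4 Bb4 C#4 E5

F3 up a perfect eleventh is Bb4.
G3: an eleventh up reaches C, and 17 semitones makes it C5.
A perfect eleventh up from Bbb2 gives Ebb4.
Cb2 up a perfect eleventh is Fb3.
A perfect eleventh up from A#2 gives D#4.
F3 up a perfect eleventh is Bb4.
G#2 up a perfect eleventh is C#4.
B3: an eleventh up reaches E, and 17 semitones makes it E5.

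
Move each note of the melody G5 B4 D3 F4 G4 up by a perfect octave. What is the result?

G6 B5 D4 F5 G5

G5 → G6
B4 → B5
D3 → D4
F4 → F5
G4 → G5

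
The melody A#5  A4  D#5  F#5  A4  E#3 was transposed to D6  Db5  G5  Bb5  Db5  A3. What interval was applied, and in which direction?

up a diminished fourth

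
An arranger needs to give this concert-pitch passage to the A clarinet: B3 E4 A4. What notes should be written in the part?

D4 G4 C5

Written C4 sounds as A3 on the A clarinet, so concert pitches are written a minor third up.
B3 → D4
E4 → G4
A4 → C5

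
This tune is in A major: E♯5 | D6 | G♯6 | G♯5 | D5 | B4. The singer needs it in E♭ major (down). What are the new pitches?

B4 Ab5 D6 D5 Ab4 F4

A major to E♭ major down is an augmented fourth, so every note moves down by that interval.
E#5 → B4
D6 → Ab5
G#6 → D6
G#5 → D5
D5 → Ab4
B4 → F4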